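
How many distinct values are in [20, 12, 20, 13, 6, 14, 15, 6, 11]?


List all unique values:
Distinct values: [6, 11, 12, 13, 14, 15, 20]
Count = 7
Final answer: 7


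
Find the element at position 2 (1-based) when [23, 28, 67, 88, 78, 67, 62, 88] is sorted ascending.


Sort ascending: [23, 28, 62, 67, 67, 78, 88, 88]
The 2nd element (1-indexed) is at index 1.
Value = 28
Final answer: 28


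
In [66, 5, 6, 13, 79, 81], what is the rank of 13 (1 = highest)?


Sort descending: [81, 79, 66, 13, 6, 5]
Find 13 in the sorted list.
13 is at position 4.
Final answer: 4


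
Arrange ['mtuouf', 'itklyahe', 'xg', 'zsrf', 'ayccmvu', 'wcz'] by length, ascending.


Compute lengths:
  'mtuouf' has length 6
  'itklyahe' has length 8
  'xg' has length 2
  'zsrf' has length 4
  'ayccmvu' has length 7
  'wcz' has length 3
Lengths in increasing order: 2 < 3 < 4 < 6 < 7 < 8
Listing the words in that order gives the answer.
Final answer: ['xg', 'wcz', 'zsrf', 'mtuouf', 'ayccmvu', 'itklyahe']


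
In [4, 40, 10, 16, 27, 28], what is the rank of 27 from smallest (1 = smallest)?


Sort ascending: [4, 10, 16, 27, 28, 40]
Find 27 in the sorted list.
27 is at position 4 (1-indexed).
Final answer: 4


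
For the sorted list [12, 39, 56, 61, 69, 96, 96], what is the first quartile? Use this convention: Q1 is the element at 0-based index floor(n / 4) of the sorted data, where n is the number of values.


The list has n = 7 elements.
Q1 index = floor(7 / 4) = floor(1.75) = 1
Counting from index 0 in the sorted data, the element at index 1 is 39.
Final answer: 39


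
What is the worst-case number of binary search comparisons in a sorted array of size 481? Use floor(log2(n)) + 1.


Binary search halves the search space each step.
Maximum comparisons = floor(log2(481)) + 1
log2(481) = 8.9099
floor(log2(481)) = 8, so 8 + 1 = 9
Final answer: 9


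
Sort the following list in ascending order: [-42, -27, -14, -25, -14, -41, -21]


Original list: [-42, -27, -14, -25, -14, -41, -21]
Repeatedly take the smallest remaining element:
  Remaining [-42, -27, -14, -25, -14, -41, -21] -> smallest is -42
  Remaining [-27, -14, -25, -14, -41, -21] -> smallest is -41
  Remaining [-27, -14, -25, -14, -21] -> smallest is -27
  Remaining [-14, -25, -14, -21] -> smallest is -25
  Remaining [-14, -14, -21] -> smallest is -21
  Remaining [-14, -14] -> smallest is -14
  Remaining [-14] -> smallest is -14
Collecting the picks in order gives the sorted list.
Final answer: [-42, -41, -27, -25, -21, -14, -14]


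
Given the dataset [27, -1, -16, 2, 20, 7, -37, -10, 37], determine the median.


First, sort the list: [-37, -16, -10, -1, 2, 7, 20, 27, 37]
The list has 9 elements (odd count).
The middle index is 4 (0-based), and the element there is 2.
Final answer: 2


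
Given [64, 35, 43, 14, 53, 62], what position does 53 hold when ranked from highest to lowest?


Sort descending: [64, 62, 53, 43, 35, 14]
Find 53 in the sorted list.
53 is at position 3.
Final answer: 3


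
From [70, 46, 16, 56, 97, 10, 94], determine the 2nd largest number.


Sort descending: [97, 94, 70, 56, 46, 16, 10]
The 2nd element (1-indexed) is at index 1.
Value = 94
Final answer: 94


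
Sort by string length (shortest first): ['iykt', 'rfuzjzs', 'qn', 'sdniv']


Compute lengths:
  'iykt' has length 4
  'rfuzjzs' has length 7
  'qn' has length 2
  'sdniv' has length 5
Lengths in increasing order: 2 < 4 < 5 < 7
Listing the words in that order gives the answer.
Final answer: ['qn', 'iykt', 'sdniv', 'rfuzjzs']


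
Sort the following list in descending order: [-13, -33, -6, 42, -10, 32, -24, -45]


Original list: [-13, -33, -6, 42, -10, 32, -24, -45]
Repeatedly take the largest remaining element:
  Remaining [-13, -33, -6, 42, -10, 32, -24, -45] -> largest is 42
  Remaining [-13, -33, -6, -10, 32, -24, -45] -> largest is 32
  Remaining [-13, -33, -6, -10, -24, -45] -> largest is -6
  Remaining [-13, -33, -10, -24, -45] -> largest is -10
  Remaining [-13, -33, -24, -45] -> largest is -13
  Remaining [-33, -24, -45] -> largest is -24
  Remaining [-33, -45] -> largest is -33
  Remaining [-45] -> largest is -45
Collecting the picks in order gives the descending list.
Final answer: [42, 32, -6, -10, -13, -24, -33, -45]


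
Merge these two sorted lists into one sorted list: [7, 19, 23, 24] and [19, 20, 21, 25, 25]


List A: [7, 19, 23, 24]
List B: [19, 20, 21, 25, 25]
Repeatedly compare the front elements and take the smaller:
  7 vs 19 -> take 7
  19 vs 19 -> take 19
  23 vs 19 -> take 19
  23 vs 20 -> take 20
  23 vs 21 -> take 21
  23 vs 25 -> take 23
  24 vs 25 -> take 24
  A is exhausted; append the rest of B: [25, 25]
Final answer: [7, 19, 19, 20, 21, 23, 24, 25, 25]


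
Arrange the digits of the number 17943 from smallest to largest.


The number 17943 has digits: 1, 7, 9, 4, 3
Sorted: 1, 3, 4, 7, 9
Joining the sorted digits gives the result.
Final answer: 13479


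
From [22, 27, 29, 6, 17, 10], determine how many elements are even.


Check each element:
  22 is even
  27 is odd
  29 is odd
  6 is even
  17 is odd
  10 is even
Evens: [22, 6, 10]
Count of evens = 3
Final answer: 3


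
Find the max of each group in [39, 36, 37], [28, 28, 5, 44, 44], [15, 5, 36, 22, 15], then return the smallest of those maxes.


Find max of each group:
  Group 1: [39, 36, 37] -> max = 39
  Group 2: [28, 28, 5, 44, 44] -> max = 44
  Group 3: [15, 5, 36, 22, 15] -> max = 36
Maxes: [39, 44, 36]
Minimum of maxes = 36
Final answer: 36


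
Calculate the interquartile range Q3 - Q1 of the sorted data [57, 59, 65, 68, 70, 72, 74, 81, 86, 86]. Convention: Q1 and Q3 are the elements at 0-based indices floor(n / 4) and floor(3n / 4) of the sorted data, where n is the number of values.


The data has n = 10 elements.
Q1 index = floor(10 / 4) = floor(2.5) = 2; Q3 index = floor(3 * 10 / 4) = floor(7.5) = 7
Q1 = element at index 2 = 65
Q3 = element at index 7 = 81
IQR = 81 - 65 = 16
Final answer: 16


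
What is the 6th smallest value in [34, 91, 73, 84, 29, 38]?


Sort ascending: [29, 34, 38, 73, 84, 91]
The 6th element (1-indexed) is at index 5.
Value = 91
Final answer: 91


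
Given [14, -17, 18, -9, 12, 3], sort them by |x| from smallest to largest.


Compute absolute values:
  |14| = 14
  |-17| = 17
  |18| = 18
  |-9| = 9
  |12| = 12
  |3| = 3
Absolute values in increasing order: 3 < 9 < 12 < 14 < 17 < 18
Listing the original numbers in that order gives the answer.
Final answer: [3, -9, 12, 14, -17, 18]


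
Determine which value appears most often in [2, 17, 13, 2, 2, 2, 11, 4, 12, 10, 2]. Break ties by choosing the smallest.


Count the frequency of each value:
  2 appears 5 time(s)
  4 appears 1 time(s)
  10 appears 1 time(s)
  11 appears 1 time(s)
  12 appears 1 time(s)
  13 appears 1 time(s)
  17 appears 1 time(s)
Maximum frequency is 5.
Only 2 reaches that frequency, so it is the mode.
Final answer: 2


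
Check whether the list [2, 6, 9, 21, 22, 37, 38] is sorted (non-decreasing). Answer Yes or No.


Check consecutive pairs:
  2 <= 6? True
  6 <= 9? True
  9 <= 21? True
  21 <= 22? True
  22 <= 37? True
  37 <= 38? True
Every consecutive pair is in order, so the list is non-decreasing.
Final answer: Yes


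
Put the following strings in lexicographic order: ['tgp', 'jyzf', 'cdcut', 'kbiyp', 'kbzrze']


Compare strings character by character (the first differing letter decides):
  'cdcut' < 'jyzf' since 'c' < 'j' at position 1
  'jyzf' < 'kbiyp' since 'j' < 'k' at position 1
  'kbiyp' < 'kbzrze' since 'i' < 'z' at position 3
  'kbzrze' < 'tgp' since 'k' < 't' at position 1
Chaining these comparisons gives the alphabetical order.
Final answer: ['cdcut', 'jyzf', 'kbiyp', 'kbzrze', 'tgp']


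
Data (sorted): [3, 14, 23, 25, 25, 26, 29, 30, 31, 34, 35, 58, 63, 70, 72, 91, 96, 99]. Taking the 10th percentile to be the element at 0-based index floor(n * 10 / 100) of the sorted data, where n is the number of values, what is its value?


The dataset has n = 18 elements.
Index = floor(18 * 10 / 100) = floor(180 / 100) = floor(1.8) = 1
Counting from index 0 in the sorted data, the element at index 1 is 14.
Final answer: 14


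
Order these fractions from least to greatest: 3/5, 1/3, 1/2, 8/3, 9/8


Convert to decimal for comparison:
  3/5 = 0.6
  1/3 = 0.3333
  1/2 = 0.5
  8/3 = 2.6667
  9/8 = 1.125
Decimals in increasing order: 0.3333 < 0.5 < 0.6 < 1.125 < 2.6667
Writing each back as its fraction gives the sorted order.
Final answer: 1/3, 1/2, 3/5, 9/8, 8/3


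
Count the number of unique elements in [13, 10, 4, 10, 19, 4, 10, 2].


List all unique values:
Distinct values: [2, 4, 10, 13, 19]
Count = 5
Final answer: 5


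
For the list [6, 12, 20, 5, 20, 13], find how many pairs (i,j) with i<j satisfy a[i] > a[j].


For each element, count the later elements that are smaller than it:
  6 (index 0): smaller elements after it = [5] -> 1
  12 (index 1): smaller elements after it = [5] -> 1
  20 (index 2): smaller elements after it = [5, 13] -> 2
  5 (index 3): smaller elements after it = [] -> 0
  20 (index 4): smaller elements after it = [13] -> 1
Total inversions = 1 + 1 + 2 + 0 + 1 = 5
Final answer: 5


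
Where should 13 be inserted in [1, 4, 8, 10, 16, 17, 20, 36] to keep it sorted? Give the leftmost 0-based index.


List is sorted: [1, 4, 8, 10, 16, 17, 20, 36]
We need the leftmost position where 13 can be inserted, i.e. the first index whose element is >= 13 (or the end of the list if none is).
Binary search with low=0, high=8 (0-based indices):
  low=0, high=8, mid=4: a[4]=16 >= 13, so high = 4
  low=0, high=4, mid=2: a[2]=8 < 13, so low = 3
  low=3, high=4, mid=3: a[3]=10 < 13, so low = 4
Now low = high = 4, so the insertion index is 4.
Final answer: 4


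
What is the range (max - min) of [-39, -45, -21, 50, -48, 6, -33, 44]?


Maximum value: 50
Minimum value: -48
Range = 50 - (-48) = 98
Final answer: 98


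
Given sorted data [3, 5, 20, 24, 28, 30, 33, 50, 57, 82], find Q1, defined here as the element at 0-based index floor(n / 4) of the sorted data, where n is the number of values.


The list has n = 10 elements.
Q1 index = floor(10 / 4) = floor(2.5) = 2
Counting from index 0 in the sorted data, the element at index 2 is 20.
Final answer: 20


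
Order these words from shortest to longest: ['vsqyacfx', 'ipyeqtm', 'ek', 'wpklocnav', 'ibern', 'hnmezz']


Compute lengths:
  'vsqyacfx' has length 8
  'ipyeqtm' has length 7
  'ek' has length 2
  'wpklocnav' has length 9
  'ibern' has length 5
  'hnmezz' has length 6
Lengths in increasing order: 2 < 5 < 6 < 7 < 8 < 9
Listing the words in that order gives the answer.
Final answer: ['ek', 'ibern', 'hnmezz', 'ipyeqtm', 'vsqyacfx', 'wpklocnav']


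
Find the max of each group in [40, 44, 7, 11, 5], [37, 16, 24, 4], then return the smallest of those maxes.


Find max of each group:
  Group 1: [40, 44, 7, 11, 5] -> max = 44
  Group 2: [37, 16, 24, 4] -> max = 37
Maxes: [44, 37]
Minimum of maxes = 37
Final answer: 37


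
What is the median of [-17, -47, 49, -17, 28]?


First, sort the list: [-47, -17, -17, 28, 49]
The list has 5 elements (odd count).
The middle index is 2 (0-based), and the element there is -17.
Final answer: -17


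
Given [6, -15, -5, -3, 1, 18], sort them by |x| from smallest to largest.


Compute absolute values:
  |6| = 6
  |-15| = 15
  |-5| = 5
  |-3| = 3
  |1| = 1
  |18| = 18
Absolute values in increasing order: 1 < 3 < 5 < 6 < 15 < 18
Listing the original numbers in that order gives the answer.
Final answer: [1, -3, -5, 6, -15, 18]


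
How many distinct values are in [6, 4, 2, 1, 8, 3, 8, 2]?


List all unique values:
Distinct values: [1, 2, 3, 4, 6, 8]
Count = 6
Final answer: 6


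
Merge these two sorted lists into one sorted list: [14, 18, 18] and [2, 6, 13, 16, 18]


List A: [14, 18, 18]
List B: [2, 6, 13, 16, 18]
Repeatedly compare the front elements and take the smaller:
  14 vs 2 -> take 2
  14 vs 6 -> take 6
  14 vs 13 -> take 13
  14 vs 16 -> take 14
  18 vs 16 -> take 16
  18 vs 18 -> take 18
  18 vs 18 -> take 18
  A is exhausted; append the rest of B: [18]
Final answer: [2, 6, 13, 14, 16, 18, 18, 18]


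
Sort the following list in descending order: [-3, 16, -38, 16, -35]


Original list: [-3, 16, -38, 16, -35]
Repeatedly take the largest remaining element:
  Remaining [-3, 16, -38, 16, -35] -> largest is 16
  Remaining [-3, -38, 16, -35] -> largest is 16
  Remaining [-3, -38, -35] -> largest is -3
  Remaining [-38, -35] -> largest is -35
  Remaining [-38] -> largest is -38
Collecting the picks in order gives the descending list.
Final answer: [16, 16, -3, -35, -38]


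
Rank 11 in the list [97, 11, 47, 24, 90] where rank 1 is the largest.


Sort descending: [97, 90, 47, 24, 11]
Find 11 in the sorted list.
11 is at position 5.
Final answer: 5


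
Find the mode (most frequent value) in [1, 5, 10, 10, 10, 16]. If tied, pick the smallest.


Count the frequency of each value:
  1 appears 1 time(s)
  5 appears 1 time(s)
  10 appears 3 time(s)
  16 appears 1 time(s)
Maximum frequency is 3.
Only 10 reaches that frequency, so it is the mode.
Final answer: 10


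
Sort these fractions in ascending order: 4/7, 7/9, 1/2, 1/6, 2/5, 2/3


Convert to decimal for comparison:
  4/7 = 0.5714
  7/9 = 0.7778
  1/2 = 0.5
  1/6 = 0.1667
  2/5 = 0.4
  2/3 = 0.6667
Decimals in increasing order: 0.1667 < 0.4 < 0.5 < 0.5714 < 0.6667 < 0.7778
Writing each back as its fraction gives the sorted order.
Final answer: 1/6, 2/5, 1/2, 4/7, 2/3, 7/9


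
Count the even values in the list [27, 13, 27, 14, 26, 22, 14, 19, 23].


Check each element:
  27 is odd
  13 is odd
  27 is odd
  14 is even
  26 is even
  22 is even
  14 is even
  19 is odd
  23 is odd
Evens: [14, 26, 22, 14]
Count of evens = 4
Final answer: 4


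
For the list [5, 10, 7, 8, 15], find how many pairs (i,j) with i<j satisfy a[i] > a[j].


For each element, count the later elements that are smaller than it:
  5 (index 0): smaller elements after it = [] -> 0
  10 (index 1): smaller elements after it = [7, 8] -> 2
  7 (index 2): smaller elements after it = [] -> 0
  8 (index 3): smaller elements after it = [] -> 0
Total inversions = 0 + 2 + 0 + 0 = 2
Final answer: 2


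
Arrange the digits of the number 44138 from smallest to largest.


The number 44138 has digits: 4, 4, 1, 3, 8
Sorted: 1, 3, 4, 4, 8
Joining the sorted digits gives the result.
Final answer: 13448


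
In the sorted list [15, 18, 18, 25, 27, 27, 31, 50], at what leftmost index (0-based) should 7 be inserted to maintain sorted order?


List is sorted: [15, 18, 18, 25, 27, 27, 31, 50]
We need the leftmost position where 7 can be inserted, i.e. the first index whose element is >= 7 (or the end of the list if none is).
Binary search with low=0, high=8 (0-based indices):
  low=0, high=8, mid=4: a[4]=27 >= 7, so high = 4
  low=0, high=4, mid=2: a[2]=18 >= 7, so high = 2
  low=0, high=2, mid=1: a[1]=18 >= 7, so high = 1
  low=0, high=1, mid=0: a[0]=15 >= 7, so high = 0
Now low = high = 0, so the insertion index is 0.
Final answer: 0


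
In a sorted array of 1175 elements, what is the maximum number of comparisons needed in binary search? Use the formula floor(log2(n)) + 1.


Binary search halves the search space each step.
Maximum comparisons = floor(log2(1175)) + 1
log2(1175) = 10.1984
floor(log2(1175)) = 10, so 10 + 1 = 11
Final answer: 11


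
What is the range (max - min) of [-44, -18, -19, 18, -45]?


Maximum value: 18
Minimum value: -45
Range = 18 - (-45) = 63
Final answer: 63


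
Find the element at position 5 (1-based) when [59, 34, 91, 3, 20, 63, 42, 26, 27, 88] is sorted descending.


Sort descending: [91, 88, 63, 59, 42, 34, 27, 26, 20, 3]
The 5th element (1-indexed) is at index 4.
Value = 42
Final answer: 42


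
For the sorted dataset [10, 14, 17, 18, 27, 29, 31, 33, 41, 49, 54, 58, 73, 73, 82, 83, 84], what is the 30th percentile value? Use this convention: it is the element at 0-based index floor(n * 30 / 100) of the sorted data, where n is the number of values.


The dataset has n = 17 elements.
Index = floor(17 * 30 / 100) = floor(510 / 100) = floor(5.1) = 5
Counting from index 0 in the sorted data, the element at index 5 is 29.
Final answer: 29


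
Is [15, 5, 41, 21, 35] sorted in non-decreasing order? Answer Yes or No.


Check consecutive pairs:
  15 <= 5? False
  5 <= 41? True
  41 <= 21? False
  21 <= 35? True
2 consecutive pair(s) are out of order, so the list is not sorted.
Final answer: No


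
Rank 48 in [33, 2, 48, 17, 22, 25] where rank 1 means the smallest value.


Sort ascending: [2, 17, 22, 25, 33, 48]
Find 48 in the sorted list.
48 is at position 6 (1-indexed).
Final answer: 6


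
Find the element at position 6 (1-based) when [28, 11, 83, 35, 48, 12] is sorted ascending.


Sort ascending: [11, 12, 28, 35, 48, 83]
The 6th element (1-indexed) is at index 5.
Value = 83
Final answer: 83


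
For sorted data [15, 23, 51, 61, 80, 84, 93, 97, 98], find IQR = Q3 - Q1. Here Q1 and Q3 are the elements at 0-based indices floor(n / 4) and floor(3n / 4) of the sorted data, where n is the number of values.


The data has n = 9 elements.
Q1 index = floor(9 / 4) = floor(2.25) = 2; Q3 index = floor(3 * 9 / 4) = floor(6.75) = 6
Q1 = element at index 2 = 51
Q3 = element at index 6 = 93
IQR = 93 - 51 = 42
Final answer: 42


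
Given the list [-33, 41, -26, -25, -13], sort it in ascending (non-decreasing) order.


Original list: [-33, 41, -26, -25, -13]
Repeatedly take the smallest remaining element:
  Remaining [-33, 41, -26, -25, -13] -> smallest is -33
  Remaining [41, -26, -25, -13] -> smallest is -26
  Remaining [41, -25, -13] -> smallest is -25
  Remaining [41, -13] -> smallest is -13
  Remaining [41] -> smallest is 41
Collecting the picks in order gives the sorted list.
Final answer: [-33, -26, -25, -13, 41]


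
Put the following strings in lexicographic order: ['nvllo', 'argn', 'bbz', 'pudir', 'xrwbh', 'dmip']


Compare strings character by character (the first differing letter decides):
  'argn' < 'bbz' since 'a' < 'b' at position 1
  'bbz' < 'dmip' since 'b' < 'd' at position 1
  'dmip' < 'nvllo' since 'd' < 'n' at position 1
  'nvllo' < 'pudir' since 'n' < 'p' at position 1
  'pudir' < 'xrwbh' since 'p' < 'x' at position 1
Chaining these comparisons gives the alphabetical order.
Final answer: ['argn', 'bbz', 'dmip', 'nvllo', 'pudir', 'xrwbh']


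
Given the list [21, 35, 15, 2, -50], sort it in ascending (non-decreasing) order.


Original list: [21, 35, 15, 2, -50]
Repeatedly take the smallest remaining element:
  Remaining [21, 35, 15, 2, -50] -> smallest is -50
  Remaining [21, 35, 15, 2] -> smallest is 2
  Remaining [21, 35, 15] -> smallest is 15
  Remaining [21, 35] -> smallest is 21
  Remaining [35] -> smallest is 35
Collecting the picks in order gives the sorted list.
Final answer: [-50, 2, 15, 21, 35]


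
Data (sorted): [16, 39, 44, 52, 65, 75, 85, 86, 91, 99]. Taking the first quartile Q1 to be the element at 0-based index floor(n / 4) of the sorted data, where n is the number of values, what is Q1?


The list has n = 10 elements.
Q1 index = floor(10 / 4) = floor(2.5) = 2
Counting from index 0 in the sorted data, the element at index 2 is 44.
Final answer: 44


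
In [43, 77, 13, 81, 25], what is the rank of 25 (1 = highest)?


Sort descending: [81, 77, 43, 25, 13]
Find 25 in the sorted list.
25 is at position 4.
Final answer: 4


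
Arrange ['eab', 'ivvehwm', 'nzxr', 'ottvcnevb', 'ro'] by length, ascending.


Compute lengths:
  'eab' has length 3
  'ivvehwm' has length 7
  'nzxr' has length 4
  'ottvcnevb' has length 9
  'ro' has length 2
Lengths in increasing order: 2 < 3 < 4 < 7 < 9
Listing the words in that order gives the answer.
Final answer: ['ro', 'eab', 'nzxr', 'ivvehwm', 'ottvcnevb']


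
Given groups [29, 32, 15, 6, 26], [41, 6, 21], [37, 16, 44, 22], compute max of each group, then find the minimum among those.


Find max of each group:
  Group 1: [29, 32, 15, 6, 26] -> max = 32
  Group 2: [41, 6, 21] -> max = 41
  Group 3: [37, 16, 44, 22] -> max = 44
Maxes: [32, 41, 44]
Minimum of maxes = 32
Final answer: 32


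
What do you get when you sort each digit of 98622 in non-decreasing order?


The number 98622 has digits: 9, 8, 6, 2, 2
Sorted: 2, 2, 6, 8, 9
Joining the sorted digits gives the result.
Final answer: 22689


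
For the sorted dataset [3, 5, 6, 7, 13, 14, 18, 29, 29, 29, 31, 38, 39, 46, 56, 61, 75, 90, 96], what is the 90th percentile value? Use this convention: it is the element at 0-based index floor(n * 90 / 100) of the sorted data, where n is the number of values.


The dataset has n = 19 elements.
Index = floor(19 * 90 / 100) = floor(1710 / 100) = floor(17.1) = 17
Counting from index 0 in the sorted data, the element at index 17 is 90.
Final answer: 90


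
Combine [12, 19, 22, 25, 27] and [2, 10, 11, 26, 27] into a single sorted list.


List A: [12, 19, 22, 25, 27]
List B: [2, 10, 11, 26, 27]
Repeatedly compare the front elements and take the smaller:
  12 vs 2 -> take 2
  12 vs 10 -> take 10
  12 vs 11 -> take 11
  12 vs 26 -> take 12
  19 vs 26 -> take 19
  22 vs 26 -> take 22
  25 vs 26 -> take 25
  27 vs 26 -> take 26
  27 vs 27 -> take 27
  A is exhausted; append the rest of B: [27]
Final answer: [2, 10, 11, 12, 19, 22, 25, 26, 27, 27]


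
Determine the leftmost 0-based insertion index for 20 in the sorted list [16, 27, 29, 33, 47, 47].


List is sorted: [16, 27, 29, 33, 47, 47]
We need the leftmost position where 20 can be inserted, i.e. the first index whose element is >= 20 (or the end of the list if none is).
Binary search with low=0, high=6 (0-based indices):
  low=0, high=6, mid=3: a[3]=33 >= 20, so high = 3
  low=0, high=3, mid=1: a[1]=27 >= 20, so high = 1
  low=0, high=1, mid=0: a[0]=16 < 20, so low = 1
Now low = high = 1, so the insertion index is 1.
Final answer: 1


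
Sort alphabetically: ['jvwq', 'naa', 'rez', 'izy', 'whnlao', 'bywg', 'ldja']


Compare strings character by character (the first differing letter decides):
  'bywg' < 'izy' since 'b' < 'i' at position 1
  'izy' < 'jvwq' since 'i' < 'j' at position 1
  'jvwq' < 'ldja' since 'j' < 'l' at position 1
  'ldja' < 'naa' since 'l' < 'n' at position 1
  'naa' < 'rez' since 'n' < 'r' at position 1
  'rez' < 'whnlao' since 'r' < 'w' at position 1
Chaining these comparisons gives the alphabetical order.
Final answer: ['bywg', 'izy', 'jvwq', 'ldja', 'naa', 'rez', 'whnlao']


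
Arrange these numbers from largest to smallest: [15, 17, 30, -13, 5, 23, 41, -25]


Original list: [15, 17, 30, -13, 5, 23, 41, -25]
Repeatedly take the largest remaining element:
  Remaining [15, 17, 30, -13, 5, 23, 41, -25] -> largest is 41
  Remaining [15, 17, 30, -13, 5, 23, -25] -> largest is 30
  Remaining [15, 17, -13, 5, 23, -25] -> largest is 23
  Remaining [15, 17, -13, 5, -25] -> largest is 17
  Remaining [15, -13, 5, -25] -> largest is 15
  Remaining [-13, 5, -25] -> largest is 5
  Remaining [-13, -25] -> largest is -13
  Remaining [-25] -> largest is -25
Collecting the picks in order gives the descending list.
Final answer: [41, 30, 23, 17, 15, 5, -13, -25]


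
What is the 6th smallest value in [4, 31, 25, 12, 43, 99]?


Sort ascending: [4, 12, 25, 31, 43, 99]
The 6th element (1-indexed) is at index 5.
Value = 99
Final answer: 99


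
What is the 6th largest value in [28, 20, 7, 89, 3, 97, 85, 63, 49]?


Sort descending: [97, 89, 85, 63, 49, 28, 20, 7, 3]
The 6th element (1-indexed) is at index 5.
Value = 28
Final answer: 28


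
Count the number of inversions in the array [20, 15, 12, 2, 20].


For each element, count the later elements that are smaller than it:
  20 (index 0): smaller elements after it = [15, 12, 2] -> 3
  15 (index 1): smaller elements after it = [12, 2] -> 2
  12 (index 2): smaller elements after it = [2] -> 1
  2 (index 3): smaller elements after it = [] -> 0
Total inversions = 3 + 2 + 1 + 0 = 6
Final answer: 6


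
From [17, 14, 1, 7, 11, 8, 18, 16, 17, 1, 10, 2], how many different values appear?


List all unique values:
Distinct values: [1, 2, 7, 8, 10, 11, 14, 16, 17, 18]
Count = 10
Final answer: 10


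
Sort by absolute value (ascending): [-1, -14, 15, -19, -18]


Compute absolute values:
  |-1| = 1
  |-14| = 14
  |15| = 15
  |-19| = 19
  |-18| = 18
Absolute values in increasing order: 1 < 14 < 15 < 18 < 19
Listing the original numbers in that order gives the answer.
Final answer: [-1, -14, 15, -18, -19]


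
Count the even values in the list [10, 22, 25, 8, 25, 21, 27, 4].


Check each element:
  10 is even
  22 is even
  25 is odd
  8 is even
  25 is odd
  21 is odd
  27 is odd
  4 is even
Evens: [10, 22, 8, 4]
Count of evens = 4
Final answer: 4


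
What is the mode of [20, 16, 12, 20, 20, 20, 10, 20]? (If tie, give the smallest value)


Count the frequency of each value:
  10 appears 1 time(s)
  12 appears 1 time(s)
  16 appears 1 time(s)
  20 appears 5 time(s)
Maximum frequency is 5.
Only 20 reaches that frequency, so it is the mode.
Final answer: 20


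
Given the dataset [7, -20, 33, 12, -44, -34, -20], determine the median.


First, sort the list: [-44, -34, -20, -20, 7, 12, 33]
The list has 7 elements (odd count).
The middle index is 3 (0-based), and the element there is -20.
Final answer: -20


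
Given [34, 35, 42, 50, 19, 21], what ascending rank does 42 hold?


Sort ascending: [19, 21, 34, 35, 42, 50]
Find 42 in the sorted list.
42 is at position 5 (1-indexed).
Final answer: 5


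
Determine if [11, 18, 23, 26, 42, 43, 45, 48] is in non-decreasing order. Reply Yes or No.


Check consecutive pairs:
  11 <= 18? True
  18 <= 23? True
  23 <= 26? True
  26 <= 42? True
  42 <= 43? True
  43 <= 45? True
  45 <= 48? True
Every consecutive pair is in order, so the list is non-decreasing.
Final answer: Yes


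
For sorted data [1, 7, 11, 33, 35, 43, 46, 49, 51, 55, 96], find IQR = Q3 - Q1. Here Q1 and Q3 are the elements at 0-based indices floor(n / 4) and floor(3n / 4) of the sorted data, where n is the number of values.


The data has n = 11 elements.
Q1 index = floor(11 / 4) = floor(2.75) = 2; Q3 index = floor(3 * 11 / 4) = floor(8.25) = 8
Q1 = element at index 2 = 11
Q3 = element at index 8 = 51
IQR = 51 - 11 = 40
Final answer: 40


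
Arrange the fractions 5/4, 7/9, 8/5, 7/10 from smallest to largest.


Convert to decimal for comparison:
  5/4 = 1.25
  7/9 = 0.7778
  8/5 = 1.6
  7/10 = 0.7
Decimals in increasing order: 0.7 < 0.7778 < 1.25 < 1.6
Writing each back as its fraction gives the sorted order.
Final answer: 7/10, 7/9, 5/4, 8/5


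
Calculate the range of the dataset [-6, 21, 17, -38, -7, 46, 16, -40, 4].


Maximum value: 46
Minimum value: -40
Range = 46 - (-40) = 86
Final answer: 86


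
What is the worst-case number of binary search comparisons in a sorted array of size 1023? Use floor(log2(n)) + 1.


Binary search halves the search space each step.
Maximum comparisons = floor(log2(1023)) + 1
log2(1023) = 9.9986
floor(log2(1023)) = 9, so 9 + 1 = 10
Final answer: 10


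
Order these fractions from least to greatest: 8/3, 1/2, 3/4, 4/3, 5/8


Convert to decimal for comparison:
  8/3 = 2.6667
  1/2 = 0.5
  3/4 = 0.75
  4/3 = 1.3333
  5/8 = 0.625
Decimals in increasing order: 0.5 < 0.625 < 0.75 < 1.3333 < 2.6667
Writing each back as its fraction gives the sorted order.
Final answer: 1/2, 5/8, 3/4, 4/3, 8/3


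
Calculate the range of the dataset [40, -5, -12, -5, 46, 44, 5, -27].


Maximum value: 46
Minimum value: -27
Range = 46 - (-27) = 73
Final answer: 73


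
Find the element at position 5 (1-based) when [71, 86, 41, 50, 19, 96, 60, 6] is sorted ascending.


Sort ascending: [6, 19, 41, 50, 60, 71, 86, 96]
The 5th element (1-indexed) is at index 4.
Value = 60
Final answer: 60


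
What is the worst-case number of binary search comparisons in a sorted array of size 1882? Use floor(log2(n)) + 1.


Binary search halves the search space each step.
Maximum comparisons = floor(log2(1882)) + 1
log2(1882) = 10.8781
floor(log2(1882)) = 10, so 10 + 1 = 11
Final answer: 11


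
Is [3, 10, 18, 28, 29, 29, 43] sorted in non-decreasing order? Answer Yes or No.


Check consecutive pairs:
  3 <= 10? True
  10 <= 18? True
  18 <= 28? True
  28 <= 29? True
  29 <= 29? True
  29 <= 43? True
Every consecutive pair is in order, so the list is non-decreasing.
Final answer: Yes


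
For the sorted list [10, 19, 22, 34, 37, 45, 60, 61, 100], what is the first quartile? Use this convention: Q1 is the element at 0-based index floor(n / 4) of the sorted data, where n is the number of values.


The list has n = 9 elements.
Q1 index = floor(9 / 4) = floor(2.25) = 2
Counting from index 0 in the sorted data, the element at index 2 is 22.
Final answer: 22


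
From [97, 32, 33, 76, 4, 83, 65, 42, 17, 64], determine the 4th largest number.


Sort descending: [97, 83, 76, 65, 64, 42, 33, 32, 17, 4]
The 4th element (1-indexed) is at index 3.
Value = 65
Final answer: 65


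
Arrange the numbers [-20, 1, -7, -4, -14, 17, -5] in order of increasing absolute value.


Compute absolute values:
  |-20| = 20
  |1| = 1
  |-7| = 7
  |-4| = 4
  |-14| = 14
  |17| = 17
  |-5| = 5
Absolute values in increasing order: 1 < 4 < 5 < 7 < 14 < 17 < 20
Listing the original numbers in that order gives the answer.
Final answer: [1, -4, -5, -7, -14, 17, -20]


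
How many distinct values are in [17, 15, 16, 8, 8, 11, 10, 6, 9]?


List all unique values:
Distinct values: [6, 8, 9, 10, 11, 15, 16, 17]
Count = 8
Final answer: 8


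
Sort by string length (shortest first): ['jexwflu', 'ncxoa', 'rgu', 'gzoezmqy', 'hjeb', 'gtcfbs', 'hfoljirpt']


Compute lengths:
  'jexwflu' has length 7
  'ncxoa' has length 5
  'rgu' has length 3
  'gzoezmqy' has length 8
  'hjeb' has length 4
  'gtcfbs' has length 6
  'hfoljirpt' has length 9
Lengths in increasing order: 3 < 4 < 5 < 6 < 7 < 8 < 9
Listing the words in that order gives the answer.
Final answer: ['rgu', 'hjeb', 'ncxoa', 'gtcfbs', 'jexwflu', 'gzoezmqy', 'hfoljirpt']


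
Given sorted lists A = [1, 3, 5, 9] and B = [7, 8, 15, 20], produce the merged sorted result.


List A: [1, 3, 5, 9]
List B: [7, 8, 15, 20]
Repeatedly compare the front elements and take the smaller:
  1 vs 7 -> take 1
  3 vs 7 -> take 3
  5 vs 7 -> take 5
  9 vs 7 -> take 7
  9 vs 8 -> take 8
  9 vs 15 -> take 9
  A is exhausted; append the rest of B: [15, 20]
Final answer: [1, 3, 5, 7, 8, 9, 15, 20]


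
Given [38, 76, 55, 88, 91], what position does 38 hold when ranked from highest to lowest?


Sort descending: [91, 88, 76, 55, 38]
Find 38 in the sorted list.
38 is at position 5.
Final answer: 5


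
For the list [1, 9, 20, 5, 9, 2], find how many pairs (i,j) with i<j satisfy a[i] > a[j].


For each element, count the later elements that are smaller than it:
  1 (index 0): smaller elements after it = [] -> 0
  9 (index 1): smaller elements after it = [5, 2] -> 2
  20 (index 2): smaller elements after it = [5, 9, 2] -> 3
  5 (index 3): smaller elements after it = [2] -> 1
  9 (index 4): smaller elements after it = [2] -> 1
Total inversions = 0 + 2 + 3 + 1 + 1 = 7
Final answer: 7


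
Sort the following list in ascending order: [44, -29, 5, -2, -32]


Original list: [44, -29, 5, -2, -32]
Repeatedly take the smallest remaining element:
  Remaining [44, -29, 5, -2, -32] -> smallest is -32
  Remaining [44, -29, 5, -2] -> smallest is -29
  Remaining [44, 5, -2] -> smallest is -2
  Remaining [44, 5] -> smallest is 5
  Remaining [44] -> smallest is 44
Collecting the picks in order gives the sorted list.
Final answer: [-32, -29, -2, 5, 44]


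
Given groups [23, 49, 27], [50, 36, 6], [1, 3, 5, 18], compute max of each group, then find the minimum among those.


Find max of each group:
  Group 1: [23, 49, 27] -> max = 49
  Group 2: [50, 36, 6] -> max = 50
  Group 3: [1, 3, 5, 18] -> max = 18
Maxes: [49, 50, 18]
Minimum of maxes = 18
Final answer: 18


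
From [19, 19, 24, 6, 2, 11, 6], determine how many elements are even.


Check each element:
  19 is odd
  19 is odd
  24 is even
  6 is even
  2 is even
  11 is odd
  6 is even
Evens: [24, 6, 2, 6]
Count of evens = 4
Final answer: 4


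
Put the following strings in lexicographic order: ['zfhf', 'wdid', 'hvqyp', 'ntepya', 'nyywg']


Compare strings character by character (the first differing letter decides):
  'hvqyp' < 'ntepya' since 'h' < 'n' at position 1
  'ntepya' < 'nyywg' since 't' < 'y' at position 2
  'nyywg' < 'wdid' since 'n' < 'w' at position 1
  'wdid' < 'zfhf' since 'w' < 'z' at position 1
Chaining these comparisons gives the alphabetical order.
Final answer: ['hvqyp', 'ntepya', 'nyywg', 'wdid', 'zfhf']


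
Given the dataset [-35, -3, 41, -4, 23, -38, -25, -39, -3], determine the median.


First, sort the list: [-39, -38, -35, -25, -4, -3, -3, 23, 41]
The list has 9 elements (odd count).
The middle index is 4 (0-based), and the element there is -4.
Final answer: -4


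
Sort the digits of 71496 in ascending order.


The number 71496 has digits: 7, 1, 4, 9, 6
Sorted: 1, 4, 6, 7, 9
Joining the sorted digits gives the result.
Final answer: 14679


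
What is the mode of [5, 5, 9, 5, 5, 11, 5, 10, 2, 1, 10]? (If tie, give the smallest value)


Count the frequency of each value:
  1 appears 1 time(s)
  2 appears 1 time(s)
  5 appears 5 time(s)
  9 appears 1 time(s)
  10 appears 2 time(s)
  11 appears 1 time(s)
Maximum frequency is 5.
Only 5 reaches that frequency, so it is the mode.
Final answer: 5


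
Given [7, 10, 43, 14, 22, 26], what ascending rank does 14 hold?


Sort ascending: [7, 10, 14, 22, 26, 43]
Find 14 in the sorted list.
14 is at position 3 (1-indexed).
Final answer: 3


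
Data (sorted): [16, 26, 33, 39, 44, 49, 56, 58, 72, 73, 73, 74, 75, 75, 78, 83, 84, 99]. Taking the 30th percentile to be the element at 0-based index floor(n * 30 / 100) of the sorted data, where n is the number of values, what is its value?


The dataset has n = 18 elements.
Index = floor(18 * 30 / 100) = floor(540 / 100) = floor(5.4) = 5
Counting from index 0 in the sorted data, the element at index 5 is 49.
Final answer: 49


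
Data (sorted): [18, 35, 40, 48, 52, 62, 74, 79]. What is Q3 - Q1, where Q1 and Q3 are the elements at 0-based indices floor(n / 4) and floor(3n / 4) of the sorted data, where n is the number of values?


The data has n = 8 elements.
Q1 index = floor(8 / 4) = floor(2) = 2; Q3 index = floor(3 * 8 / 4) = floor(6) = 6
Q1 = element at index 2 = 40
Q3 = element at index 6 = 74
IQR = 74 - 40 = 34
Final answer: 34


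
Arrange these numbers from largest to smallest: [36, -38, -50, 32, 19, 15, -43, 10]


Original list: [36, -38, -50, 32, 19, 15, -43, 10]
Repeatedly take the largest remaining element:
  Remaining [36, -38, -50, 32, 19, 15, -43, 10] -> largest is 36
  Remaining [-38, -50, 32, 19, 15, -43, 10] -> largest is 32
  Remaining [-38, -50, 19, 15, -43, 10] -> largest is 19
  Remaining [-38, -50, 15, -43, 10] -> largest is 15
  Remaining [-38, -50, -43, 10] -> largest is 10
  Remaining [-38, -50, -43] -> largest is -38
  Remaining [-50, -43] -> largest is -43
  Remaining [-50] -> largest is -50
Collecting the picks in order gives the descending list.
Final answer: [36, 32, 19, 15, 10, -38, -43, -50]


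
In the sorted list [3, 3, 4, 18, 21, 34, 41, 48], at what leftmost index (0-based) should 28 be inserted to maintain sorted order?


List is sorted: [3, 3, 4, 18, 21, 34, 41, 48]
We need the leftmost position where 28 can be inserted, i.e. the first index whose element is >= 28 (or the end of the list if none is).
Binary search with low=0, high=8 (0-based indices):
  low=0, high=8, mid=4: a[4]=21 < 28, so low = 5
  low=5, high=8, mid=6: a[6]=41 >= 28, so high = 6
  low=5, high=6, mid=5: a[5]=34 >= 28, so high = 5
Now low = high = 5, so the insertion index is 5.
Final answer: 5


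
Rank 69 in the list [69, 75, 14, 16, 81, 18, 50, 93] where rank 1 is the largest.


Sort descending: [93, 81, 75, 69, 50, 18, 16, 14]
Find 69 in the sorted list.
69 is at position 4.
Final answer: 4


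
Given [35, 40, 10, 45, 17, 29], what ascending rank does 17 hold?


Sort ascending: [10, 17, 29, 35, 40, 45]
Find 17 in the sorted list.
17 is at position 2 (1-indexed).
Final answer: 2


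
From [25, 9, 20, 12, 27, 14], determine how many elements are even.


Check each element:
  25 is odd
  9 is odd
  20 is even
  12 is even
  27 is odd
  14 is even
Evens: [20, 12, 14]
Count of evens = 3
Final answer: 3


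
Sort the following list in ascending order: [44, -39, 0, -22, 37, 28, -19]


Original list: [44, -39, 0, -22, 37, 28, -19]
Repeatedly take the smallest remaining element:
  Remaining [44, -39, 0, -22, 37, 28, -19] -> smallest is -39
  Remaining [44, 0, -22, 37, 28, -19] -> smallest is -22
  Remaining [44, 0, 37, 28, -19] -> smallest is -19
  Remaining [44, 0, 37, 28] -> smallest is 0
  Remaining [44, 37, 28] -> smallest is 28
  Remaining [44, 37] -> smallest is 37
  Remaining [44] -> smallest is 44
Collecting the picks in order gives the sorted list.
Final answer: [-39, -22, -19, 0, 28, 37, 44]


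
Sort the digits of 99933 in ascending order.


The number 99933 has digits: 9, 9, 9, 3, 3
Sorted: 3, 3, 9, 9, 9
Joining the sorted digits gives the result.
Final answer: 33999


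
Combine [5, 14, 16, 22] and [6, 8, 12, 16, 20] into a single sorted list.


List A: [5, 14, 16, 22]
List B: [6, 8, 12, 16, 20]
Repeatedly compare the front elements and take the smaller:
  5 vs 6 -> take 5
  14 vs 6 -> take 6
  14 vs 8 -> take 8
  14 vs 12 -> take 12
  14 vs 16 -> take 14
  16 vs 16 -> take 16
  22 vs 16 -> take 16
  22 vs 20 -> take 20
  B is exhausted; append the rest of A: [22]
Final answer: [5, 6, 8, 12, 14, 16, 16, 20, 22]


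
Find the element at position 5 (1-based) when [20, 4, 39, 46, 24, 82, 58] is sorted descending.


Sort descending: [82, 58, 46, 39, 24, 20, 4]
The 5th element (1-indexed) is at index 4.
Value = 24
Final answer: 24


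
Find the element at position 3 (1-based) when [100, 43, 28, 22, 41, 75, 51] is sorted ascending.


Sort ascending: [22, 28, 41, 43, 51, 75, 100]
The 3rd element (1-indexed) is at index 2.
Value = 41
Final answer: 41


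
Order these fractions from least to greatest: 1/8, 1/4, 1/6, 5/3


Convert to decimal for comparison:
  1/8 = 0.125
  1/4 = 0.25
  1/6 = 0.1667
  5/3 = 1.6667
Decimals in increasing order: 0.125 < 0.1667 < 0.25 < 1.6667
Writing each back as its fraction gives the sorted order.
Final answer: 1/8, 1/6, 1/4, 5/3


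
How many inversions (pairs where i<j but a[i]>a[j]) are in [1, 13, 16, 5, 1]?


For each element, count the later elements that are smaller than it:
  1 (index 0): smaller elements after it = [] -> 0
  13 (index 1): smaller elements after it = [5, 1] -> 2
  16 (index 2): smaller elements after it = [5, 1] -> 2
  5 (index 3): smaller elements after it = [1] -> 1
Total inversions = 0 + 2 + 2 + 1 = 5
Final answer: 5


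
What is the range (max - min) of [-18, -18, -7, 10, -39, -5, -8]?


Maximum value: 10
Minimum value: -39
Range = 10 - (-39) = 49
Final answer: 49


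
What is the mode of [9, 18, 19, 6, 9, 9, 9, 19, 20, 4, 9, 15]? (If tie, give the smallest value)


Count the frequency of each value:
  4 appears 1 time(s)
  6 appears 1 time(s)
  9 appears 5 time(s)
  15 appears 1 time(s)
  18 appears 1 time(s)
  19 appears 2 time(s)
  20 appears 1 time(s)
Maximum frequency is 5.
Only 9 reaches that frequency, so it is the mode.
Final answer: 9


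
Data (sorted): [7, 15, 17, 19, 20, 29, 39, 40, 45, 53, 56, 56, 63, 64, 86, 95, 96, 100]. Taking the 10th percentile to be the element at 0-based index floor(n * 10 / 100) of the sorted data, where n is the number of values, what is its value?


The dataset has n = 18 elements.
Index = floor(18 * 10 / 100) = floor(180 / 100) = floor(1.8) = 1
Counting from index 0 in the sorted data, the element at index 1 is 15.
Final answer: 15


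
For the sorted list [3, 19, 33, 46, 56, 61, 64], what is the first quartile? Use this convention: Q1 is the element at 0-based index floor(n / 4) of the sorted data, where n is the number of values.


The list has n = 7 elements.
Q1 index = floor(7 / 4) = floor(1.75) = 1
Counting from index 0 in the sorted data, the element at index 1 is 19.
Final answer: 19
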